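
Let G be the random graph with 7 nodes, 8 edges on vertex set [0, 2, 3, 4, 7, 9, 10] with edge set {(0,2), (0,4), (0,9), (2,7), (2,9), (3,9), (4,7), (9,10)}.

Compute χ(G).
χ(G) = 3

Clique number ω(G) = 3 (lower bound: χ ≥ ω).
The clique on [0, 2, 9] has size 3, forcing χ ≥ 3, and the coloring below uses 3 colors, so χ(G) = 3.
A valid 3-coloring: color 1: [4, 9]; color 2: [2, 3, 10]; color 3: [0, 7].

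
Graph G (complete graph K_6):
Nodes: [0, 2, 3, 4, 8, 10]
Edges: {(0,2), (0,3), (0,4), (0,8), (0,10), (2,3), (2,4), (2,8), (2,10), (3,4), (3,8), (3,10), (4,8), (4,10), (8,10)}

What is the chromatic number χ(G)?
χ(G) = 6

Clique number ω(G) = 6 (lower bound: χ ≥ ω).
The clique on [0, 2, 3, 4, 8, 10] has size 6, forcing χ ≥ 6, and the coloring below uses 6 colors, so χ(G) = 6.
A valid 6-coloring: color 1: [4]; color 2: [3]; color 3: [10]; color 4: [8]; color 5: [2]; color 6: [0].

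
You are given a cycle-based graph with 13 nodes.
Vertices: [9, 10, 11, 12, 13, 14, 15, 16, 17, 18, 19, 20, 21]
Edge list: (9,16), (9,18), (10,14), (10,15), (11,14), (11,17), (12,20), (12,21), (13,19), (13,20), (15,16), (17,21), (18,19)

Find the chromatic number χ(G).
Clique number ω(G) = 2 (lower bound: χ ≥ ω).
Odd cycle [19, 18, 9, 16, 15, 10, 14, 11, 17, 21, 12, 20, 13] needs 3 colors (χ ≥ 3).
The coloring below uses 3 colors, so χ(G) = 3.
A valid 3-coloring: color 1: [9, 14, 15, 17, 19, 20]; color 2: [10, 11, 13, 16, 18, 21]; color 3: [12].

χ(G) = 3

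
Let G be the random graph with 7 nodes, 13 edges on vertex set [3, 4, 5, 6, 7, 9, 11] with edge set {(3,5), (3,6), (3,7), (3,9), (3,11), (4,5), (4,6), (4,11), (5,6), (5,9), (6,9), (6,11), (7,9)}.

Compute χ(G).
Clique number ω(G) = 4 (lower bound: χ ≥ ω).
The clique on [3, 5, 6, 9] has size 4, forcing χ ≥ 4, and the coloring below uses 4 colors, so χ(G) = 4.
A valid 4-coloring: color 1: [3, 4]; color 2: [6, 7]; color 3: [9, 11]; color 4: [5].

χ(G) = 4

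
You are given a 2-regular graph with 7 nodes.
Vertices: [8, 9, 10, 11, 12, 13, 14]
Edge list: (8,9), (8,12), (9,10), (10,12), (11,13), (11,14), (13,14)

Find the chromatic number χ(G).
Clique number ω(G) = 3 (lower bound: χ ≥ ω).
The clique on [11, 13, 14] has size 3, forcing χ ≥ 3, and the coloring below uses 3 colors, so χ(G) = 3.
A valid 3-coloring: color 1: [8, 10, 13]; color 2: [9, 12, 14]; color 3: [11].

χ(G) = 3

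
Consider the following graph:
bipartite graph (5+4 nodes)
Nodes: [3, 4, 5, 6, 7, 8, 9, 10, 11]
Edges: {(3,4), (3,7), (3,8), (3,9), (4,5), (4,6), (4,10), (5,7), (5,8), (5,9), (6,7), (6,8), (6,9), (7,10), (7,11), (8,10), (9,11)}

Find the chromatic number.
Clique number ω(G) = 2 (lower bound: χ ≥ ω).
The graph is bipartite (no odd cycle), so 2 colors suffice: χ(G) = 2.
A valid 2-coloring: color 1: [4, 7, 8, 9]; color 2: [3, 5, 6, 10, 11].

χ(G) = 2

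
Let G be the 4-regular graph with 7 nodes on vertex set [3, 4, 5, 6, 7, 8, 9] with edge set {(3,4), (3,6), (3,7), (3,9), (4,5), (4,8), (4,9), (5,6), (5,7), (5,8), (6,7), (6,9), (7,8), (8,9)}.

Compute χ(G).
χ(G) = 4

Clique number ω(G) = 3 (lower bound: χ ≥ ω).
Suppose a proper 3-coloring c exists. The clique [3, 4, 9] takes 3 distinct colors; by symmetry let c(3) = 1, c(4) = 2, c(9) = 3.
- Vertex 6: neighbors [3, 9] already have colors [1, 3] ⇒ c(6) = 2.
- Vertex 7: neighbors [3, 6] already have colors [1, 2] ⇒ c(7) = 3.
- Vertex 5: neighbors [4, 7] already have colors [2, 3] ⇒ c(5) = 1.
- Vertex 8: neighbors [5, 4, 7] already have colors [1, 2, 3] — all 3 colors blocked. Contradiction.
The forced assignments end in a contradiction, so G has no proper 3-coloring (χ ≥ 4).
The coloring below uses 4 colors, so χ(G) = 4.
A valid 4-coloring: color 1: [3, 5]; color 2: [6, 8]; color 3: [4, 7]; color 4: [9].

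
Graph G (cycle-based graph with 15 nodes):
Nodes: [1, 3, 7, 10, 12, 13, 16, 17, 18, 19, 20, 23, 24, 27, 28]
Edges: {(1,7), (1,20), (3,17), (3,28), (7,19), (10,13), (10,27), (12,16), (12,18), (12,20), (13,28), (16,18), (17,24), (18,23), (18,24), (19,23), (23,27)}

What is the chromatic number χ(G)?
χ(G) = 3

Clique number ω(G) = 3 (lower bound: χ ≥ ω).
The clique on [12, 16, 18] has size 3, forcing χ ≥ 3, and the coloring below uses 3 colors, so χ(G) = 3.
A valid 3-coloring: color 1: [1, 10, 17, 18, 19, 28]; color 2: [3, 7, 12, 13, 23, 24]; color 3: [16, 20, 27].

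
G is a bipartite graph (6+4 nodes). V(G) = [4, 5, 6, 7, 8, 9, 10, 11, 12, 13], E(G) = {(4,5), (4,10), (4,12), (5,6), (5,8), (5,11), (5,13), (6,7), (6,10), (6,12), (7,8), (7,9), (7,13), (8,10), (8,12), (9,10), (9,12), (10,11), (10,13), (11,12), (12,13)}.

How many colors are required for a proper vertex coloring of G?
χ(G) = 2

Clique number ω(G) = 2 (lower bound: χ ≥ ω).
The graph is bipartite (no odd cycle), so 2 colors suffice: χ(G) = 2.
A valid 2-coloring: color 1: [5, 7, 10, 12]; color 2: [4, 6, 8, 9, 11, 13].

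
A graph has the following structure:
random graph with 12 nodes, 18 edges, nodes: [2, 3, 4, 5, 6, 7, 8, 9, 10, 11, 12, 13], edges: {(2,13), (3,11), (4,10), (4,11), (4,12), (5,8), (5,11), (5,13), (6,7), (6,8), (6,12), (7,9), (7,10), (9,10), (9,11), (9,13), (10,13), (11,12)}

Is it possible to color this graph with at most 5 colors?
Yes, G is 5-colorable

A valid 5-coloring: color 1: [2, 6, 10, 11]; color 2: [3, 4, 5, 9]; color 3: [7, 8, 12, 13].
(χ(G) = 3 ≤ 5.)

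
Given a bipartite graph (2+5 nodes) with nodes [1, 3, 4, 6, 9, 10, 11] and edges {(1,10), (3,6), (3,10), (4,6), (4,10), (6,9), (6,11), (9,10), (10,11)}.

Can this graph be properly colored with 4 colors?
Yes, G is 4-colorable

A valid 4-coloring: color 1: [6, 10]; color 2: [1, 3, 4, 9, 11].
(χ(G) = 2 ≤ 4.)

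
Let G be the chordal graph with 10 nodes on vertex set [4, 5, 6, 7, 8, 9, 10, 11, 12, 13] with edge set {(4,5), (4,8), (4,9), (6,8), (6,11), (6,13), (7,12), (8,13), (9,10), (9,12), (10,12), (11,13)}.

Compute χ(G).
χ(G) = 3

Clique number ω(G) = 3 (lower bound: χ ≥ ω).
The clique on [6, 8, 13] has size 3, forcing χ ≥ 3, and the coloring below uses 3 colors, so χ(G) = 3.
A valid 3-coloring: color 1: [4, 12, 13]; color 2: [5, 7, 8, 9, 11]; color 3: [6, 10].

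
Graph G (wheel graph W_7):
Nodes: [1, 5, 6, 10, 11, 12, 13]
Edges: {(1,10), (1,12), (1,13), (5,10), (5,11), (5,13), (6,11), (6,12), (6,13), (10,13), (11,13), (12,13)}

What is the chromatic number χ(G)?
Clique number ω(G) = 3 (lower bound: χ ≥ ω).
The clique on [1, 10, 13] has size 3, forcing χ ≥ 3, and the coloring below uses 3 colors, so χ(G) = 3.
A valid 3-coloring: color 1: [13]; color 2: [1, 5, 6]; color 3: [10, 11, 12].

χ(G) = 3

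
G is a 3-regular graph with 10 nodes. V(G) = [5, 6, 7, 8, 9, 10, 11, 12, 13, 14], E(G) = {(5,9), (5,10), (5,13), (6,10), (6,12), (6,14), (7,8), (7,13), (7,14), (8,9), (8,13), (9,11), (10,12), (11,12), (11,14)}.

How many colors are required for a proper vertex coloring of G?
Clique number ω(G) = 3 (lower bound: χ ≥ ω).
The clique on [6, 10, 12] has size 3, forcing χ ≥ 3, and the coloring below uses 3 colors, so χ(G) = 3.
A valid 3-coloring: color 1: [5, 6, 7, 11]; color 2: [8, 10, 14]; color 3: [9, 12, 13].

χ(G) = 3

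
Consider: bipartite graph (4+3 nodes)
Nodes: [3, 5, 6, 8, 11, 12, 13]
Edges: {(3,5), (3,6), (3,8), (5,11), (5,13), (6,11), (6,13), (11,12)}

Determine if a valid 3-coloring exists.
Yes, G is 3-colorable

A valid 3-coloring: color 1: [5, 6, 8, 12]; color 2: [3, 11, 13].
(χ(G) = 2 ≤ 3.)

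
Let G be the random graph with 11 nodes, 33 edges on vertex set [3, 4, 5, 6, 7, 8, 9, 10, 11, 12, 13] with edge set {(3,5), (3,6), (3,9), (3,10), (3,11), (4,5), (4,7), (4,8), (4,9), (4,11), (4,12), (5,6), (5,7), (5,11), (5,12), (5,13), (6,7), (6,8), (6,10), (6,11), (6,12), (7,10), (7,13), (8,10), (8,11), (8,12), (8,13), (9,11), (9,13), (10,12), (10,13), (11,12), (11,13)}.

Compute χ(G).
χ(G) = 4

Clique number ω(G) = 4 (lower bound: χ ≥ ω).
The clique on [6, 8, 10, 12] has size 4, forcing χ ≥ 4, and the coloring below uses 4 colors, so χ(G) = 4.
A valid 4-coloring: color 1: [10, 11]; color 2: [5, 8, 9]; color 3: [4, 6, 13]; color 4: [3, 7, 12].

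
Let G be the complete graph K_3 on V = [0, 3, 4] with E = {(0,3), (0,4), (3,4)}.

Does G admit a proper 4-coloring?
A valid 4-coloring: color 1: [3]; color 2: [0]; color 3: [4].
(χ(G) = 3 ≤ 4.)

Yes, G is 4-colorable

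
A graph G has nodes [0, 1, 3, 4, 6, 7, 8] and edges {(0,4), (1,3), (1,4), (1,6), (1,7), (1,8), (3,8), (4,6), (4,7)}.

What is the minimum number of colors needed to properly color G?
χ(G) = 3

Clique number ω(G) = 3 (lower bound: χ ≥ ω).
The clique on [1, 3, 8] has size 3, forcing χ ≥ 3, and the coloring below uses 3 colors, so χ(G) = 3.
A valid 3-coloring: color 1: [0, 1]; color 2: [4, 8]; color 3: [3, 6, 7].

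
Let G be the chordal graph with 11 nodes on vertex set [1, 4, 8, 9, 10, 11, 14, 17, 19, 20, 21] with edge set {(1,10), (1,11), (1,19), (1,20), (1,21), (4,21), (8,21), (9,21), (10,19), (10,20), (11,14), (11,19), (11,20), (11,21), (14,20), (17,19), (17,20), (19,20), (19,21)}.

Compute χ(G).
χ(G) = 4

Clique number ω(G) = 4 (lower bound: χ ≥ ω).
The clique on [1, 10, 19, 20] has size 4, forcing χ ≥ 4, and the coloring below uses 4 colors, so χ(G) = 4.
A valid 4-coloring: color 1: [20, 21]; color 2: [4, 8, 9, 14, 19]; color 3: [10, 11, 17]; color 4: [1].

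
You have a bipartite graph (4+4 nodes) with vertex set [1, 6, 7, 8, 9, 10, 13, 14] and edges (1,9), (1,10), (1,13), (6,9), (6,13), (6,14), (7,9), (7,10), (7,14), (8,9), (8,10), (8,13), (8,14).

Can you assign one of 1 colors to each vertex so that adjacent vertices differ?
Edge (8,9) forces its endpoints to differ, so 1 color is not enough.

No, G is not 1-colorable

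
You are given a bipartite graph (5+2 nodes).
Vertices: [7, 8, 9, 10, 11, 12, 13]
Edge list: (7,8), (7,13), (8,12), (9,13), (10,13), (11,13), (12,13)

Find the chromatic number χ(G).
χ(G) = 2

Clique number ω(G) = 2 (lower bound: χ ≥ ω).
The graph is bipartite (no odd cycle), so 2 colors suffice: χ(G) = 2.
A valid 2-coloring: color 1: [8, 13]; color 2: [7, 9, 10, 11, 12].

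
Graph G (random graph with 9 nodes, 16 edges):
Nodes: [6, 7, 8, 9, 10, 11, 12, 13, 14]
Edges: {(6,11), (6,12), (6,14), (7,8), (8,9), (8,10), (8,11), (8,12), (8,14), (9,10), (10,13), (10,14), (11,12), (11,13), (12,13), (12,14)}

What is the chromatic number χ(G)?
χ(G) = 3

Clique number ω(G) = 3 (lower bound: χ ≥ ω).
The clique on [8, 9, 10] has size 3, forcing χ ≥ 3, and the coloring below uses 3 colors, so χ(G) = 3.
A valid 3-coloring: color 1: [6, 8, 13]; color 2: [7, 10, 12]; color 3: [9, 11, 14].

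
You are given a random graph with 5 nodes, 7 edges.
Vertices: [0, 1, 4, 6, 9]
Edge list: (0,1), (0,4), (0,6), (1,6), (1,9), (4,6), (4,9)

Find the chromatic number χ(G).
χ(G) = 3

Clique number ω(G) = 3 (lower bound: χ ≥ ω).
The clique on [0, 1, 6] has size 3, forcing χ ≥ 3, and the coloring below uses 3 colors, so χ(G) = 3.
A valid 3-coloring: color 1: [0, 9]; color 2: [6]; color 3: [1, 4].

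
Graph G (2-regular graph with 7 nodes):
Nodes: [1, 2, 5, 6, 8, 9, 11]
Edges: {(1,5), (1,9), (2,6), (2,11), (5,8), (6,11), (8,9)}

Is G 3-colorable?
A valid 3-coloring: color 1: [2, 5, 9]; color 2: [1, 8, 11]; color 3: [6].
(χ(G) = 3 ≤ 3.)

Yes, G is 3-colorable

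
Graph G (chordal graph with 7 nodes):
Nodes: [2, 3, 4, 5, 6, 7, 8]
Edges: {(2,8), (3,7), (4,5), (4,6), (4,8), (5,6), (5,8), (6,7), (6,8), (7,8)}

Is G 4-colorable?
Yes, G is 4-colorable

A valid 4-coloring: color 1: [3, 8]; color 2: [2, 6]; color 3: [4, 7]; color 4: [5].
(χ(G) = 4 ≤ 4.)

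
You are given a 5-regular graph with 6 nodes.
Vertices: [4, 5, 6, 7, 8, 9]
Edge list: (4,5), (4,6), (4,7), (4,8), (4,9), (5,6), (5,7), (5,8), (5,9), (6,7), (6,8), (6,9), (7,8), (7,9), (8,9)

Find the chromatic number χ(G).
χ(G) = 6

Clique number ω(G) = 6 (lower bound: χ ≥ ω).
The clique on [4, 5, 6, 7, 8, 9] has size 6, forcing χ ≥ 6, and the coloring below uses 6 colors, so χ(G) = 6.
A valid 6-coloring: color 1: [4]; color 2: [8]; color 3: [5]; color 4: [6]; color 5: [7]; color 6: [9].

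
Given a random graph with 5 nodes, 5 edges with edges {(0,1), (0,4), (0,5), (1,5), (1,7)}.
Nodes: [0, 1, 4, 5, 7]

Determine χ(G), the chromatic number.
Clique number ω(G) = 3 (lower bound: χ ≥ ω).
The clique on [0, 1, 5] has size 3, forcing χ ≥ 3, and the coloring below uses 3 colors, so χ(G) = 3.
A valid 3-coloring: color 1: [1, 4]; color 2: [0, 7]; color 3: [5].

χ(G) = 3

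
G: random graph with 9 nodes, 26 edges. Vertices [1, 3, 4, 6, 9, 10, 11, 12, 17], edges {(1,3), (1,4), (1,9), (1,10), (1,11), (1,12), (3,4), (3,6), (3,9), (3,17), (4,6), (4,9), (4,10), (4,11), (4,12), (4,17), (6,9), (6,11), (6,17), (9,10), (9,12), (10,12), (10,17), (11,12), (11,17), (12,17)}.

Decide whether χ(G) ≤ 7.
A valid 7-coloring: color 1: [4]; color 2: [1, 17]; color 3: [9, 11]; color 4: [6, 12]; color 5: [3, 10].
(χ(G) = 5 ≤ 7.)

Yes, G is 7-colorable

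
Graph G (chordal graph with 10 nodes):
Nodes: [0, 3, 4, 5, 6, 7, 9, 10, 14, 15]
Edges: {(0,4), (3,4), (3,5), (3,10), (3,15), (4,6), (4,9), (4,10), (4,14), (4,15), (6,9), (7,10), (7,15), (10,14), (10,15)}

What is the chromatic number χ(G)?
χ(G) = 4

Clique number ω(G) = 4 (lower bound: χ ≥ ω).
The clique on [3, 4, 10, 15] has size 4, forcing χ ≥ 4, and the coloring below uses 4 colors, so χ(G) = 4.
A valid 4-coloring: color 1: [4, 5, 7]; color 2: [0, 9, 10]; color 3: [3, 6, 14]; color 4: [15].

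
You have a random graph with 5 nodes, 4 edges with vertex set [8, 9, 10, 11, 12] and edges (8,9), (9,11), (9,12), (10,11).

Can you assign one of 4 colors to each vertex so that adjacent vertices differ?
A valid 4-coloring: color 1: [9, 10]; color 2: [8, 11, 12].
(χ(G) = 2 ≤ 4.)

Yes, G is 4-colorable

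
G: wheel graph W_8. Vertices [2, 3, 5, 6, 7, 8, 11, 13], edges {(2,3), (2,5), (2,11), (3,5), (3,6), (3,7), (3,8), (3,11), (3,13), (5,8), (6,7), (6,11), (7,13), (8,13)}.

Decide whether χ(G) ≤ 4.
A valid 4-coloring: color 1: [3]; color 2: [2, 6, 13]; color 3: [5, 7, 11]; color 4: [8].
(χ(G) = 4 ≤ 4.)

Yes, G is 4-colorable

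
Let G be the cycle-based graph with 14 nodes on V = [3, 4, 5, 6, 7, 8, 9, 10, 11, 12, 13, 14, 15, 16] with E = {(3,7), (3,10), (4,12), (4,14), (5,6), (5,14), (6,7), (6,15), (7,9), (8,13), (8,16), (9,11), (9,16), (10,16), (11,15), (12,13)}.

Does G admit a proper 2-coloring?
No, G is not 2-colorable

Odd cycle [6, 15, 11, 9, 7] needs 3 colors (χ ≥ 3).
Hence χ(G) ≥ 3 > 2, so no proper 2-coloring exists.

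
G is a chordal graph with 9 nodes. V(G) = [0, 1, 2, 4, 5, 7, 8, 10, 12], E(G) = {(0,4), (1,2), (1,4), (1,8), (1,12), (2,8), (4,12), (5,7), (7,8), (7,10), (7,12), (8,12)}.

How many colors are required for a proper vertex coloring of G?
Clique number ω(G) = 3 (lower bound: χ ≥ ω).
The clique on [1, 2, 8] has size 3, forcing χ ≥ 3, and the coloring below uses 3 colors, so χ(G) = 3.
A valid 3-coloring: color 1: [4, 5, 8, 10]; color 2: [0, 2, 12]; color 3: [1, 7].

χ(G) = 3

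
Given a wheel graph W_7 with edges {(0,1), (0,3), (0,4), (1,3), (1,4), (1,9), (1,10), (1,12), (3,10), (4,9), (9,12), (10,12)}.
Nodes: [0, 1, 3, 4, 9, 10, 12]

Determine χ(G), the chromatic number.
Clique number ω(G) = 3 (lower bound: χ ≥ ω).
The clique on [0, 1, 3] has size 3, forcing χ ≥ 3, and the coloring below uses 3 colors, so χ(G) = 3.
A valid 3-coloring: color 1: [1]; color 2: [0, 9, 10]; color 3: [3, 4, 12].

χ(G) = 3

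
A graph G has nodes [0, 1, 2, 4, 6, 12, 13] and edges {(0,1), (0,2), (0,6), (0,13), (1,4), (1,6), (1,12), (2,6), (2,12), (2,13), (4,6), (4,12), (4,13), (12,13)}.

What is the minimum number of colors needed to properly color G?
χ(G) = 4

Clique number ω(G) = 3 (lower bound: χ ≥ ω).
Suppose a proper 3-coloring c exists. The clique [0, 1, 6] takes 3 distinct colors; by symmetry let c(0) = 1, c(1) = 2, c(6) = 3.
- Vertex 2: neighbors [0, 6] already have colors [1, 3] ⇒ c(2) = 2.
- Vertex 4: neighbors [1, 6] already have colors [2, 3] ⇒ c(4) = 1.
- Vertex 12: neighbors [4, 1] already have colors [1, 2] ⇒ c(12) = 3.
- Vertex 13: neighbors [0, 2, 12] already have colors [1, 2, 3] — all 3 colors blocked. Contradiction.
The forced assignments end in a contradiction, so G has no proper 3-coloring (χ ≥ 4).
The coloring below uses 4 colors, so χ(G) = 4.
A valid 4-coloring: color 1: [0, 4]; color 2: [1, 2]; color 3: [6, 12]; color 4: [13].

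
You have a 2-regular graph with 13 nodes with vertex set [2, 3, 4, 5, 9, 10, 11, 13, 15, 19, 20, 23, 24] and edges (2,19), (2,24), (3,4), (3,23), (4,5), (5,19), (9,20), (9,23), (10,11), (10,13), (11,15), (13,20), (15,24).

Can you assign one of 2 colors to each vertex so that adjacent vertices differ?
No, G is not 2-colorable

Odd cycle [20, 9, 23, 3, 4, 5, 19, 2, 24, 15, 11, 10, 13] needs 3 colors (χ ≥ 3).
Hence χ(G) ≥ 3 > 2, so no proper 2-coloring exists.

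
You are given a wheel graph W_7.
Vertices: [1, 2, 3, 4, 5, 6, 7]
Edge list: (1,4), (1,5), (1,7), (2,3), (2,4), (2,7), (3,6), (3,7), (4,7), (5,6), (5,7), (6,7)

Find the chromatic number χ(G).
χ(G) = 3

Clique number ω(G) = 3 (lower bound: χ ≥ ω).
The clique on [1, 4, 7] has size 3, forcing χ ≥ 3, and the coloring below uses 3 colors, so χ(G) = 3.
A valid 3-coloring: color 1: [7]; color 2: [3, 4, 5]; color 3: [1, 2, 6].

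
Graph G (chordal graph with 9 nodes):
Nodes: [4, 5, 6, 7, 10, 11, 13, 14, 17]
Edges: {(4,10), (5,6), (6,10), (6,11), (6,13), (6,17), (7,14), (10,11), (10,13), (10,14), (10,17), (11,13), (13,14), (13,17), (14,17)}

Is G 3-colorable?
No, G is not 3-colorable

The clique on vertices [6, 10, 13, 17] has size 4 > 3, so it alone needs 4 colors.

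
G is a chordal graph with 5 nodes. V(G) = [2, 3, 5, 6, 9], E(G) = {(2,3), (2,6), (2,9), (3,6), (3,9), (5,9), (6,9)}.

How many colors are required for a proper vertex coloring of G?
χ(G) = 4

Clique number ω(G) = 4 (lower bound: χ ≥ ω).
The clique on [2, 3, 6, 9] has size 4, forcing χ ≥ 4, and the coloring below uses 4 colors, so χ(G) = 4.
A valid 4-coloring: color 1: [9]; color 2: [5, 6]; color 3: [3]; color 4: [2].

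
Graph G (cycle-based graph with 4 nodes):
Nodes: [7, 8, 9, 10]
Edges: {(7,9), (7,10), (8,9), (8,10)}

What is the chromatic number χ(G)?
χ(G) = 2

Clique number ω(G) = 2 (lower bound: χ ≥ ω).
The graph is bipartite (no odd cycle), so 2 colors suffice: χ(G) = 2.
A valid 2-coloring: color 1: [7, 8]; color 2: [9, 10].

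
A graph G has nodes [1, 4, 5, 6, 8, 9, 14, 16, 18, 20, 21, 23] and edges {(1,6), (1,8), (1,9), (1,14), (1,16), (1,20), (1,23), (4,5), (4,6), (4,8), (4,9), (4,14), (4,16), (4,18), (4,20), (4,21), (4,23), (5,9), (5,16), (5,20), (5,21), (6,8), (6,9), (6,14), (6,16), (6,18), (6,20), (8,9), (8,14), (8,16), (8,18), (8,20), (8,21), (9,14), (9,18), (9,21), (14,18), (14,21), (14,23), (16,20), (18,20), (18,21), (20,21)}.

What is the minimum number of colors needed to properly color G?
χ(G) = 6

Clique number ω(G) = 6 (lower bound: χ ≥ ω).
The clique on [4, 8, 9, 14, 18, 21] has size 6, forcing χ ≥ 6, and the coloring below uses 6 colors, so χ(G) = 6.
A valid 6-coloring: color 1: [1, 4]; color 2: [5, 8, 23]; color 3: [9, 20]; color 4: [14, 16]; color 5: [6, 21]; color 6: [18].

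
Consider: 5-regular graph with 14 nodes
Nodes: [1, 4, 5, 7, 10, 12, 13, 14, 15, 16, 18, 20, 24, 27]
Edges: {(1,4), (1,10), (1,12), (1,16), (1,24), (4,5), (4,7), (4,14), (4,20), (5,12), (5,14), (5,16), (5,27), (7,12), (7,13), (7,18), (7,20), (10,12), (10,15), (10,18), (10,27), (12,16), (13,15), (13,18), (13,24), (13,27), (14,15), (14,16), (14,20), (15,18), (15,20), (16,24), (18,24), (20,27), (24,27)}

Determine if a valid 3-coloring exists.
Suppose a proper 3-coloring c exists. The clique [1, 10, 12] takes 3 distinct colors; by symmetry let c(1) = 1, c(10) = 2, c(12) = 3.
- Vertex 16: neighbors [1, 12] already have colors [1, 3] ⇒ c(16) = 2.
- Vertex 5: neighbors [16, 12] already have colors [2, 3] ⇒ c(5) = 1.
- Vertex 14: neighbors [5, 16] already have colors [1, 2] ⇒ c(14) = 3.
- Vertex 15: neighbors [10, 14] already have colors [2, 3] ⇒ c(15) = 1.
- Vertex 18: neighbors [15, 10] already have colors [1, 2] ⇒ c(18) = 3.
- Vertex 24: neighbors [1, 16, 18] already have colors [1, 2, 3] — all 3 colors blocked. Contradiction.
The forced assignments end in a contradiction, so G has no proper 3-coloring (χ ≥ 4).

No, G is not 3-colorable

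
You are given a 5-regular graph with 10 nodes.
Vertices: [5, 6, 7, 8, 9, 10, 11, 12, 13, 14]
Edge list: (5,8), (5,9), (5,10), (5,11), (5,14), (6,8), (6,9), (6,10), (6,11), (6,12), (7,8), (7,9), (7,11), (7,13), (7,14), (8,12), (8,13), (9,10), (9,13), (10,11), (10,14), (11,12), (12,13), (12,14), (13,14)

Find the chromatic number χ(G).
Clique number ω(G) = 3 (lower bound: χ ≥ ω).
The clique on [5, 9, 10] has size 3, forcing χ ≥ 3, and the coloring below uses 3 colors, so χ(G) = 3.
A valid 3-coloring: color 1: [8, 9, 11, 14]; color 2: [5, 6, 13]; color 3: [7, 10, 12].

χ(G) = 3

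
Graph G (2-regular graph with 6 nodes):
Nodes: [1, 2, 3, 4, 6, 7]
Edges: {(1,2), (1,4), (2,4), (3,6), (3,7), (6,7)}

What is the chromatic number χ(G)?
Clique number ω(G) = 3 (lower bound: χ ≥ ω).
The clique on [1, 2, 4] has size 3, forcing χ ≥ 3, and the coloring below uses 3 colors, so χ(G) = 3.
A valid 3-coloring: color 1: [2, 6]; color 2: [1, 7]; color 3: [3, 4].

χ(G) = 3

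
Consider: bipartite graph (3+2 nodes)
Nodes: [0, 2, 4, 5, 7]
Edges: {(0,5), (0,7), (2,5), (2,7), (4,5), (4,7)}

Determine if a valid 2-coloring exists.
A valid 2-coloring: color 1: [5, 7]; color 2: [0, 2, 4].
(χ(G) = 2 ≤ 2.)

Yes, G is 2-colorable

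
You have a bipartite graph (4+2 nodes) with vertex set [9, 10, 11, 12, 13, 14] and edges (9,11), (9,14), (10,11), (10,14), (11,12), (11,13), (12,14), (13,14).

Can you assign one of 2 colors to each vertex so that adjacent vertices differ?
A valid 2-coloring: color 1: [11, 14]; color 2: [9, 10, 12, 13].
(χ(G) = 2 ≤ 2.)

Yes, G is 2-colorable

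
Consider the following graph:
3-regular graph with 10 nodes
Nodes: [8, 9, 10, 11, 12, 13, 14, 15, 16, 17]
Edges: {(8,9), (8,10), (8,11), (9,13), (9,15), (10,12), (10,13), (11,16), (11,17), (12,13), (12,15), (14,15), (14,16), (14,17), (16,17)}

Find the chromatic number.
χ(G) = 3

Clique number ω(G) = 3 (lower bound: χ ≥ ω).
The clique on [10, 12, 13] has size 3, forcing χ ≥ 3, and the coloring below uses 3 colors, so χ(G) = 3.
A valid 3-coloring: color 1: [8, 13, 15, 16]; color 2: [9, 12, 17]; color 3: [10, 11, 14].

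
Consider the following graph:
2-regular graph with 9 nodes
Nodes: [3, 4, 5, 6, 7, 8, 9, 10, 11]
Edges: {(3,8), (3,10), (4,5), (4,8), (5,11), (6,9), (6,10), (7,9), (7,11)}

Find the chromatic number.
Clique number ω(G) = 2 (lower bound: χ ≥ ω).
Odd cycle [9, 6, 10, 3, 8, 4, 5, 11, 7] needs 3 colors (χ ≥ 3).
The coloring below uses 3 colors, so χ(G) = 3.
A valid 3-coloring: color 1: [4, 9, 10, 11]; color 2: [3, 5, 6, 7]; color 3: [8].

χ(G) = 3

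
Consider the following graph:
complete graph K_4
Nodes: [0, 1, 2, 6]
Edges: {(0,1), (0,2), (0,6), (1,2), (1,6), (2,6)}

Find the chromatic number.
Clique number ω(G) = 4 (lower bound: χ ≥ ω).
The clique on [0, 1, 2, 6] has size 4, forcing χ ≥ 4, and the coloring below uses 4 colors, so χ(G) = 4.
A valid 4-coloring: color 1: [2]; color 2: [6]; color 3: [1]; color 4: [0].

χ(G) = 4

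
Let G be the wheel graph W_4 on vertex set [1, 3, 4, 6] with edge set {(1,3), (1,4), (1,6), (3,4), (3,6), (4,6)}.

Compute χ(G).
Clique number ω(G) = 4 (lower bound: χ ≥ ω).
The clique on [1, 3, 4, 6] has size 4, forcing χ ≥ 4, and the coloring below uses 4 colors, so χ(G) = 4.
A valid 4-coloring: color 1: [6]; color 2: [1]; color 3: [4]; color 4: [3].

χ(G) = 4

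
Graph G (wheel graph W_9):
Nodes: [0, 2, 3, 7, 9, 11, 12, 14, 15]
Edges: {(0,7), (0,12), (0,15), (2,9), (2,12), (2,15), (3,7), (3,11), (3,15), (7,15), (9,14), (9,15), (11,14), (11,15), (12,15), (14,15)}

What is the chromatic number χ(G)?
χ(G) = 3

Clique number ω(G) = 3 (lower bound: χ ≥ ω).
The clique on [0, 12, 15] has size 3, forcing χ ≥ 3, and the coloring below uses 3 colors, so χ(G) = 3.
A valid 3-coloring: color 1: [15]; color 2: [0, 2, 3, 14]; color 3: [7, 9, 11, 12].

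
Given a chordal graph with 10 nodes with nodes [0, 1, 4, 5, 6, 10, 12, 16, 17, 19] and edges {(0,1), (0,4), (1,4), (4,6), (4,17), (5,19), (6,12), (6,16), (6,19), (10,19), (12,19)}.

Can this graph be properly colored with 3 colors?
Yes, G is 3-colorable

A valid 3-coloring: color 1: [4, 16, 19]; color 2: [1, 5, 6, 10, 17]; color 3: [0, 12].
(χ(G) = 3 ≤ 3.)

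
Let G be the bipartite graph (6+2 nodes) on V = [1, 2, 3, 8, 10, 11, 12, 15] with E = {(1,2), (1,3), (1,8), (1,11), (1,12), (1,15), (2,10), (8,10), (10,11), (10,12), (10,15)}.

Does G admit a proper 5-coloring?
Yes, G is 5-colorable

A valid 5-coloring: color 1: [1, 10]; color 2: [2, 3, 8, 11, 12, 15].
(χ(G) = 2 ≤ 5.)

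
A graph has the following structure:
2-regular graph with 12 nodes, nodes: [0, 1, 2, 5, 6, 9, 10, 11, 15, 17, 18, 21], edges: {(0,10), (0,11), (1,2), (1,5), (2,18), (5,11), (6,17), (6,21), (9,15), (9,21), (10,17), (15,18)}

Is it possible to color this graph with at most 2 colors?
Yes, G is 2-colorable

A valid 2-coloring: color 1: [1, 6, 9, 10, 11, 18]; color 2: [0, 2, 5, 15, 17, 21].
(χ(G) = 2 ≤ 2.)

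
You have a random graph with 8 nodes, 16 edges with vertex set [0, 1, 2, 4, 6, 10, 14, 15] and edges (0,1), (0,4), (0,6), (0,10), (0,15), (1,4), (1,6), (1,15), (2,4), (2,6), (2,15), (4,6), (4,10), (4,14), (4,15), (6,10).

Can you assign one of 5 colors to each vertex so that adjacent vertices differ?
Yes, G is 5-colorable

A valid 5-coloring: color 1: [4]; color 2: [0, 2, 14]; color 3: [6, 15]; color 4: [1, 10].
(χ(G) = 4 ≤ 5.)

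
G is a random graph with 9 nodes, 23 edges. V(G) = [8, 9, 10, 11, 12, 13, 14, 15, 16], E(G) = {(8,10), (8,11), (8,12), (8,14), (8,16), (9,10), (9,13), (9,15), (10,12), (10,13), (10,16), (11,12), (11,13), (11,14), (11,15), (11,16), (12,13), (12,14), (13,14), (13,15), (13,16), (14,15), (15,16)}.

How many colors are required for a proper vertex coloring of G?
Clique number ω(G) = 4 (lower bound: χ ≥ ω).
The clique on [8, 11, 12, 14] has size 4, forcing χ ≥ 4, and the coloring below uses 4 colors, so χ(G) = 4.
A valid 4-coloring: color 1: [8, 13]; color 2: [10, 11]; color 3: [9, 14, 16]; color 4: [12, 15].

χ(G) = 4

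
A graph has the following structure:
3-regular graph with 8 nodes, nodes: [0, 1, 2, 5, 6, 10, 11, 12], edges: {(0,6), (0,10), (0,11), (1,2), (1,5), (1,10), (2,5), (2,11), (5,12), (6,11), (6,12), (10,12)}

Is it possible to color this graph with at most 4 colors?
Yes, G is 4-colorable

A valid 4-coloring: color 1: [5, 6, 10]; color 2: [1, 11, 12]; color 3: [0, 2].
(χ(G) = 3 ≤ 4.)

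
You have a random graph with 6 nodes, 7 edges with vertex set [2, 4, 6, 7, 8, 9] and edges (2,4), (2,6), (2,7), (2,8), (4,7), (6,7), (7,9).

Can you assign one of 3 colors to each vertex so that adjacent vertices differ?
Yes, G is 3-colorable

A valid 3-coloring: color 1: [7, 8]; color 2: [2, 9]; color 3: [4, 6].
(χ(G) = 3 ≤ 3.)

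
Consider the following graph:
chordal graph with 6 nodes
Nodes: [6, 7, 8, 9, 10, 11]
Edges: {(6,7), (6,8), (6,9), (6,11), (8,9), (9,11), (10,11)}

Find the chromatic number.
χ(G) = 3

Clique number ω(G) = 3 (lower bound: χ ≥ ω).
The clique on [6, 8, 9] has size 3, forcing χ ≥ 3, and the coloring below uses 3 colors, so χ(G) = 3.
A valid 3-coloring: color 1: [6, 10]; color 2: [7, 8, 11]; color 3: [9].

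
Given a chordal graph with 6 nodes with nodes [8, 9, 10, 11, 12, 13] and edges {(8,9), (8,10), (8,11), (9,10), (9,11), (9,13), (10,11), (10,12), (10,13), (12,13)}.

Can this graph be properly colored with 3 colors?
The clique on vertices [8, 9, 10, 11] has size 4 > 3, so it alone needs 4 colors.

No, G is not 3-colorable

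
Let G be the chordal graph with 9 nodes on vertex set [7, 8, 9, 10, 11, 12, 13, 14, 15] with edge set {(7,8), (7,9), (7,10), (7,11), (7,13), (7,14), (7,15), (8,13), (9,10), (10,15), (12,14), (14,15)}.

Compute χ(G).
χ(G) = 3

Clique number ω(G) = 3 (lower bound: χ ≥ ω).
The clique on [7, 8, 13] has size 3, forcing χ ≥ 3, and the coloring below uses 3 colors, so χ(G) = 3.
A valid 3-coloring: color 1: [7, 12]; color 2: [9, 11, 13, 15]; color 3: [8, 10, 14].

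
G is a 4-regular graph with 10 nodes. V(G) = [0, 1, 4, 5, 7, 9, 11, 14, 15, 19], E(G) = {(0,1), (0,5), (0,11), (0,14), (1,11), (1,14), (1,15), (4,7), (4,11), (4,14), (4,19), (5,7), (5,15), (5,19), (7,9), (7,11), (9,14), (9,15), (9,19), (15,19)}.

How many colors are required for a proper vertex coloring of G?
χ(G) = 3

Clique number ω(G) = 3 (lower bound: χ ≥ ω).
The clique on [0, 1, 11] has size 3, forcing χ ≥ 3, and the coloring below uses 3 colors, so χ(G) = 3.
A valid 3-coloring: color 1: [1, 4, 5, 9]; color 2: [0, 7, 19]; color 3: [11, 14, 15].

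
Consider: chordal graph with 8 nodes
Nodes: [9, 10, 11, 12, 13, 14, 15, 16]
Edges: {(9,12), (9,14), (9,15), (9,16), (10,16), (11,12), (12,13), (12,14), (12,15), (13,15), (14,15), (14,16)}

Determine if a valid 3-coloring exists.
The clique on vertices [9, 12, 14, 15] has size 4 > 3, so it alone needs 4 colors.

No, G is not 3-colorable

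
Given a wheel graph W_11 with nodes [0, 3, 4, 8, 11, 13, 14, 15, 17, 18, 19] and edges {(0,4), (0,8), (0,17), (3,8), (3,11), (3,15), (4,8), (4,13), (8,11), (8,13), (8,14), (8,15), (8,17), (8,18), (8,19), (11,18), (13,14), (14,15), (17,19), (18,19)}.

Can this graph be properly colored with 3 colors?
A valid 3-coloring: color 1: [8]; color 2: [0, 11, 13, 15, 19]; color 3: [3, 4, 14, 17, 18].
(χ(G) = 3 ≤ 3.)

Yes, G is 3-colorable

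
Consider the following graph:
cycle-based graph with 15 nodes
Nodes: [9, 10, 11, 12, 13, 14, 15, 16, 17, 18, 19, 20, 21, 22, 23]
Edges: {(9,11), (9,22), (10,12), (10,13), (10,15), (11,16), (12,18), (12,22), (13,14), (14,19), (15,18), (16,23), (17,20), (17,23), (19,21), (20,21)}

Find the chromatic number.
Clique number ω(G) = 2 (lower bound: χ ≥ ω).
Odd cycle [16, 11, 9, 22, 12, 10, 13, 14, 19, 21, 20, 17, 23] needs 3 colors (χ ≥ 3).
The coloring below uses 3 colors, so χ(G) = 3.
A valid 3-coloring: color 1: [9, 12, 13, 15, 16, 17, 19]; color 2: [10, 11, 14, 18, 21, 22, 23]; color 3: [20].

χ(G) = 3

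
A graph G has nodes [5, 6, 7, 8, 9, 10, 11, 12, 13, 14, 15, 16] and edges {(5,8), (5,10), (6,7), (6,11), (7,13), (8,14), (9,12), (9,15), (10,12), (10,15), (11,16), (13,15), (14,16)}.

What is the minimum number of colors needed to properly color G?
χ(G) = 2

Clique number ω(G) = 2 (lower bound: χ ≥ ω).
The graph is bipartite (no odd cycle), so 2 colors suffice: χ(G) = 2.
A valid 2-coloring: color 1: [5, 7, 11, 12, 14, 15]; color 2: [6, 8, 9, 10, 13, 16].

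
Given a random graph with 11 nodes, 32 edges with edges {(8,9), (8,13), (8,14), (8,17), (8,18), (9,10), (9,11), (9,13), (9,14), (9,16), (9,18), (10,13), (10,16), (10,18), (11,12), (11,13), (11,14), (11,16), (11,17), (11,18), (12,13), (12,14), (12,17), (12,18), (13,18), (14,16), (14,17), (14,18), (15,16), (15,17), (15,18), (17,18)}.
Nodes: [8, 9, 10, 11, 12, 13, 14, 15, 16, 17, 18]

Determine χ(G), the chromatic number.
Clique number ω(G) = 5 (lower bound: χ ≥ ω).
The clique on [11, 12, 14, 17, 18] has size 5, forcing χ ≥ 5, and the coloring below uses 5 colors, so χ(G) = 5.
A valid 5-coloring: color 1: [16, 18]; color 2: [9, 17]; color 3: [8, 10, 11, 15]; color 4: [13, 14]; color 5: [12].

χ(G) = 5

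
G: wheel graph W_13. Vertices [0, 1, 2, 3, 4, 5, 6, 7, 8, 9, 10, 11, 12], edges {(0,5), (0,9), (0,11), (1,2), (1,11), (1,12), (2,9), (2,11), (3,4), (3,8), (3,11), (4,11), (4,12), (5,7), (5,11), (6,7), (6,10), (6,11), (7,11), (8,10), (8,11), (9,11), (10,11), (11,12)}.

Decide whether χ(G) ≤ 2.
The clique on vertices [0, 9, 11] has size 3 > 2, so it alone needs 3 colors.

No, G is not 2-colorable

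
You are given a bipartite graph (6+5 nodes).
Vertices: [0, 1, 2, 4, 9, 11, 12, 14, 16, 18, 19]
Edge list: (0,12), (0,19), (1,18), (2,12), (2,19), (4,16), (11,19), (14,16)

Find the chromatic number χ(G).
χ(G) = 2

Clique number ω(G) = 2 (lower bound: χ ≥ ω).
The graph is bipartite (no odd cycle), so 2 colors suffice: χ(G) = 2.
A valid 2-coloring: color 1: [1, 9, 12, 16, 19]; color 2: [0, 2, 4, 11, 14, 18].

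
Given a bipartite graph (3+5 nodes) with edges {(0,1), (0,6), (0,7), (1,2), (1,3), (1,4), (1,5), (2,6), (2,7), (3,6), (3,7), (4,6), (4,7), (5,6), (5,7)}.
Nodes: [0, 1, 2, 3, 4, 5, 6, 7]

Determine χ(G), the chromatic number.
Clique number ω(G) = 2 (lower bound: χ ≥ ω).
The graph is bipartite (no odd cycle), so 2 colors suffice: χ(G) = 2.
A valid 2-coloring: color 1: [1, 6, 7]; color 2: [0, 2, 3, 4, 5].

χ(G) = 2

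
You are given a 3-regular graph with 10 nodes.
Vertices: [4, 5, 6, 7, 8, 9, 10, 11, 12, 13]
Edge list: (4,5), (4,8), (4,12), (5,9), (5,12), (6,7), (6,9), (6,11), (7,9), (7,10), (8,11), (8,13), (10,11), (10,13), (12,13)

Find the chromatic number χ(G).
χ(G) = 3

Clique number ω(G) = 3 (lower bound: χ ≥ ω).
The clique on [4, 5, 12] has size 3, forcing χ ≥ 3, and the coloring below uses 3 colors, so χ(G) = 3.
A valid 3-coloring: color 1: [5, 6, 13]; color 2: [8, 9, 10, 12]; color 3: [4, 7, 11].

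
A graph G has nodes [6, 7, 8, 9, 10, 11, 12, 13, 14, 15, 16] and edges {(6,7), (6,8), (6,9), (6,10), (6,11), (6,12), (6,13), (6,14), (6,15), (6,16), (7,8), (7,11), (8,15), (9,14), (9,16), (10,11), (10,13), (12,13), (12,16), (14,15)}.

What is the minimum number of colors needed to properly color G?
χ(G) = 3

Clique number ω(G) = 3 (lower bound: χ ≥ ω).
The clique on [6, 7, 8] has size 3, forcing χ ≥ 3, and the coloring below uses 3 colors, so χ(G) = 3.
A valid 3-coloring: color 1: [6]; color 2: [7, 9, 10, 12, 15]; color 3: [8, 11, 13, 14, 16].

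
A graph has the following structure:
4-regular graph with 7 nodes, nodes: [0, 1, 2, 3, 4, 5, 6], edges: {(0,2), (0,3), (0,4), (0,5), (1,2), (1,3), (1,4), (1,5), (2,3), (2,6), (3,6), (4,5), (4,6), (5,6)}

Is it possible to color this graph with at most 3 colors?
Yes, G is 3-colorable

A valid 3-coloring: color 1: [2, 5]; color 2: [0, 1, 6]; color 3: [3, 4].
(χ(G) = 3 ≤ 3.)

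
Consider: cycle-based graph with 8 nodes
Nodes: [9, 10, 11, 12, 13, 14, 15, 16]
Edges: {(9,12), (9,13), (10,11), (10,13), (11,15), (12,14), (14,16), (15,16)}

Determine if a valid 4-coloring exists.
Yes, G is 4-colorable

A valid 4-coloring: color 1: [11, 12, 13, 16]; color 2: [9, 10, 14, 15].
(χ(G) = 2 ≤ 4.)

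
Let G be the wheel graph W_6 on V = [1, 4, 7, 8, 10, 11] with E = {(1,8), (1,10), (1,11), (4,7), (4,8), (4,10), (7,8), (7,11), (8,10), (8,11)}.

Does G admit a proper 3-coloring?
No, G is not 3-colorable

Odd cycle [10, 1, 11, 7, 4] needs 3 colors (χ ≥ 3).
Vertex 8 is adjacent to every vertex of [1, 4, 7, 10, 11], which already need 3 colors among themselves, so 8 needs a new color (χ ≥ 4).
Hence χ(G) ≥ 4 > 3, so no proper 3-coloring exists.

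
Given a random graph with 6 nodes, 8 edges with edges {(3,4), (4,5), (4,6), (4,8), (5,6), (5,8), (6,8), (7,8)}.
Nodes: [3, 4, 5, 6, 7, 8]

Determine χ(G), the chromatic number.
χ(G) = 4

Clique number ω(G) = 4 (lower bound: χ ≥ ω).
The clique on [4, 5, 6, 8] has size 4, forcing χ ≥ 4, and the coloring below uses 4 colors, so χ(G) = 4.
A valid 4-coloring: color 1: [4, 7]; color 2: [3, 8]; color 3: [5]; color 4: [6].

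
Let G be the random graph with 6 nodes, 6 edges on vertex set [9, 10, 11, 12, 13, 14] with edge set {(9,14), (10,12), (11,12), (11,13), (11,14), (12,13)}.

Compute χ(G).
χ(G) = 3

Clique number ω(G) = 3 (lower bound: χ ≥ ω).
The clique on [11, 12, 13] has size 3, forcing χ ≥ 3, and the coloring below uses 3 colors, so χ(G) = 3.
A valid 3-coloring: color 1: [9, 10, 11]; color 2: [12, 14]; color 3: [13].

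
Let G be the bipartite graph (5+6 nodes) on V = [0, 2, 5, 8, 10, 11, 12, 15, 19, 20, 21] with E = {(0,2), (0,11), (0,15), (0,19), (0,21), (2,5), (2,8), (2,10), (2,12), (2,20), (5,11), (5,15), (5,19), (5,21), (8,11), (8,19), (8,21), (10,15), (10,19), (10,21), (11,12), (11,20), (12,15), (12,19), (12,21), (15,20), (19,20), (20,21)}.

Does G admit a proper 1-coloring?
Edge (0,2) forces its endpoints to differ, so 1 color is not enough.

No, G is not 1-colorable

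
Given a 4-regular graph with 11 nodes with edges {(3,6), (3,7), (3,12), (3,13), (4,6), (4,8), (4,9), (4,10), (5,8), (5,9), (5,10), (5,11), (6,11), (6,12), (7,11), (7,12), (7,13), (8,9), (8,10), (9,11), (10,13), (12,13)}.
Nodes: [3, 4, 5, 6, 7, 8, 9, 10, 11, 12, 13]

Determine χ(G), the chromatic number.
Clique number ω(G) = 4 (lower bound: χ ≥ ω).
The clique on [3, 7, 12, 13] has size 4, forcing χ ≥ 4, and the coloring below uses 4 colors, so χ(G) = 4.
A valid 4-coloring: color 1: [3, 8, 11]; color 2: [5, 6, 13]; color 3: [9, 10, 12]; color 4: [4, 7].

χ(G) = 4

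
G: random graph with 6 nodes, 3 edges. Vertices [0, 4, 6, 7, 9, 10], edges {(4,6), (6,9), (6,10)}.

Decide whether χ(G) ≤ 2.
Yes, G is 2-colorable

A valid 2-coloring: color 1: [0, 6, 7]; color 2: [4, 9, 10].
(χ(G) = 2 ≤ 2.)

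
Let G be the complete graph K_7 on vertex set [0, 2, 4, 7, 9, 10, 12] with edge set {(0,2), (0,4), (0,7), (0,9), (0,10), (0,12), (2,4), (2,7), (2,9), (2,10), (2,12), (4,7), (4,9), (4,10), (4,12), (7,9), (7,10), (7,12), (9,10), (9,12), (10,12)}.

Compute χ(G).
Clique number ω(G) = 7 (lower bound: χ ≥ ω).
The clique on [0, 2, 4, 7, 9, 10, 12] has size 7, forcing χ ≥ 7, and the coloring below uses 7 colors, so χ(G) = 7.
A valid 7-coloring: color 1: [4]; color 2: [0]; color 3: [9]; color 4: [12]; color 5: [7]; color 6: [10]; color 7: [2].

χ(G) = 7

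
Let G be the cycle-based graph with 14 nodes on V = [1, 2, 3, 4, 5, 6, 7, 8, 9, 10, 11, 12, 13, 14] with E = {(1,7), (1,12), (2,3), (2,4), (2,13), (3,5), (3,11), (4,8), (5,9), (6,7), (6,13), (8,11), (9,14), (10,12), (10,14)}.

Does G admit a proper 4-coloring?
Yes, G is 4-colorable

A valid 4-coloring: color 1: [3, 7, 8, 12, 13, 14]; color 2: [1, 2, 6, 9, 10, 11]; color 3: [4, 5].
(χ(G) = 3 ≤ 4.)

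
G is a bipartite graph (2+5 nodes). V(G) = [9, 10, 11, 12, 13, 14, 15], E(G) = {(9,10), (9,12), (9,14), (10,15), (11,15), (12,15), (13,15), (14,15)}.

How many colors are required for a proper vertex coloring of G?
χ(G) = 2

Clique number ω(G) = 2 (lower bound: χ ≥ ω).
The graph is bipartite (no odd cycle), so 2 colors suffice: χ(G) = 2.
A valid 2-coloring: color 1: [9, 15]; color 2: [10, 11, 12, 13, 14].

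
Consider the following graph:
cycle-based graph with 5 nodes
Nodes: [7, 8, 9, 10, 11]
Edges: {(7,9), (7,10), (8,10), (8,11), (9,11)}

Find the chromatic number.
χ(G) = 3

Clique number ω(G) = 2 (lower bound: χ ≥ ω).
Odd cycle [7, 9, 11, 8, 10] needs 3 colors (χ ≥ 3).
The coloring below uses 3 colors, so χ(G) = 3.
A valid 3-coloring: color 1: [7, 8]; color 2: [9, 10]; color 3: [11].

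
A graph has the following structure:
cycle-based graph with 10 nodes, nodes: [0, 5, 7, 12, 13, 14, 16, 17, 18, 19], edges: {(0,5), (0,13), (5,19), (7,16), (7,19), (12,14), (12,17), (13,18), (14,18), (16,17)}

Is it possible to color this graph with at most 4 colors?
A valid 4-coloring: color 1: [5, 7, 13, 14, 17]; color 2: [0, 12, 16, 18, 19].
(χ(G) = 2 ≤ 4.)

Yes, G is 4-colorable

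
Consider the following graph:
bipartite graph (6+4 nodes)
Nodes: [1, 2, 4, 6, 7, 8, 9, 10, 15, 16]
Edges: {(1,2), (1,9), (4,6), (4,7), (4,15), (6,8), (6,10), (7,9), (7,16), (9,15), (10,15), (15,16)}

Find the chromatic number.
Clique number ω(G) = 2 (lower bound: χ ≥ ω).
The graph is bipartite (no odd cycle), so 2 colors suffice: χ(G) = 2.
A valid 2-coloring: color 1: [1, 6, 7, 15]; color 2: [2, 4, 8, 9, 10, 16].

χ(G) = 2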